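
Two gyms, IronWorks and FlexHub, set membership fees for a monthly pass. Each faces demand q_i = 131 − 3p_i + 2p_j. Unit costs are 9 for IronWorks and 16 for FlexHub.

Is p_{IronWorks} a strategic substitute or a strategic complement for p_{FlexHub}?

strategic complements

IronWorks's profit: π = (p_{IronWorks} − 9)(131 − 3p_{IronWorks} + 2p_{FlexHub}).
∂π/∂p_{IronWorks} = 158 − 6p_{IronWorks} + 2p_{FlexHub} = 0 ⇒ p_{IronWorks} = 79/3 + (1/3)p_{FlexHub}.
The best-response slope dp_{IronWorks}/dp_{FlexHub} = 1/3 > 0: the reaction function is upward-sloping, so the choices are strategic complements.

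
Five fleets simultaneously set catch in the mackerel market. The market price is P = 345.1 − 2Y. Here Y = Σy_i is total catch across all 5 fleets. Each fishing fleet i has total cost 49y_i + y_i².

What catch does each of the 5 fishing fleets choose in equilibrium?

21.15

A representative fishing fleet's profit is π_i = y_i(345.1 − 2Y) − 49y_i − y_i², with Y = y_i + Σ_{j≠i} y_j.
First-order condition: 296.1 − 6y_i − 2Σ_{j≠i} y_j = 0.
In a symmetric equilibrium every fishing fleet chooses the same y, so Σ_{j≠i} y_j = 4y. The condition becomes 296.1 − 14y = 0, giving y = 296.1/14 = 21.15.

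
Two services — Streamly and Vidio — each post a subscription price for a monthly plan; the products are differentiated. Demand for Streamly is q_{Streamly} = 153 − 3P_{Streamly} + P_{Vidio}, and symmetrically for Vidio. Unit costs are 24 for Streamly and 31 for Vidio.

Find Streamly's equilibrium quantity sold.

64.8

Streamly's profit: π = (P_{Streamly} − 24)(153 − 3P_{Streamly} + P_{Vidio}).
∂π/∂P_{Streamly} = 225 − 6P_{Streamly} + P_{Vidio} = 0 ⇒ P_{Streamly} = 37.5 + (1/6)P_{Vidio}.
Similarly P_{Vidio} = 41 + (1/6)P_{Streamly}.
Solving the two reaction functions simultaneously: (1 − (1/6)(1/6))P_{Streamly} = 37.5 + (1/6)·41, so (35/36)P_{Streamly} = 133/3 and P_{Streamly} = 45.6.
Then P_{Vidio} = 41 + (1/6)·45.6 = 48.6.
q_{Streamly} = 153 − 3·45.6 + 48.6 = 64.8.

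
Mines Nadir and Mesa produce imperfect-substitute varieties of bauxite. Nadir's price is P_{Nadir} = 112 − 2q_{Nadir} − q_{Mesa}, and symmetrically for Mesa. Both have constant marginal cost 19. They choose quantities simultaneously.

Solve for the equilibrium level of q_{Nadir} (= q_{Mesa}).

18.6

Mine Nadir's profit: π = q_{Nadir}(112 − 2q_{Nadir} − q_{Mesa}) − 19q_{Nadir}.
∂π/∂q_{Nadir} = 93 − 4q_{Nadir} − q_{Mesa} = 0 ⇒ q_{Nadir} = 23.25 − 0.25q_{Mesa}.
By symmetry q_{Mesa} = q_{Nadir}; substituting into the reaction function, 1.25q_{Nadir} = 23.25 and q_{Nadir} = 18.6.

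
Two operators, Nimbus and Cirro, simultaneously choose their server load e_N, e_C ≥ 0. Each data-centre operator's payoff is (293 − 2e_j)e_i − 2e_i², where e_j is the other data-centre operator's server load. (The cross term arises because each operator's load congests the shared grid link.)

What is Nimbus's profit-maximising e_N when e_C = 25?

Nimbus's payoff is (293 − 2e_C)e_N − 2e_N².
∂π/∂e_N = 293 − 2e_C − 4e_N = 0, so e_N = 73.25 − 0.5e_C.
At e_C = 25: e_N = 73.25 − 0.5·25 = 60.75.

60.75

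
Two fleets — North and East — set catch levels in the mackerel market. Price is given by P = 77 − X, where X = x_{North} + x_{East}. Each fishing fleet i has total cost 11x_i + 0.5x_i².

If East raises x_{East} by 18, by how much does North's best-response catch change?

-6

Fishing fleet North's profit: π = x_{North}(77 − (x_{North} + x_{East})) − 11x_{North} − 0.5x_{North}².
∂π/∂x_{North} = 66 − 3x_{North} − x_{East} = 0, so x_{North} = 22 − (1/3)x_{East}.
The reaction-function slope is −1/3, so an 18-unit rise in x_{East} moves x_{North} by −1/3 × 18 = −6. North's best response falls — the actions are strategic substitutes.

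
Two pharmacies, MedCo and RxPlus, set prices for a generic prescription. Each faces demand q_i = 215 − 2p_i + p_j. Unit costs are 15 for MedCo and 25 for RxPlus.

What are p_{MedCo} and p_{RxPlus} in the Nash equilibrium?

MedCo's profit: π = (p_{MedCo} − 15)(215 − 2p_{MedCo} + p_{RxPlus}).
∂π/∂p_{MedCo} = 245 − 4p_{MedCo} + p_{RxPlus} = 0 ⇒ p_{MedCo} = 61.25 + 0.25p_{RxPlus}.
Similarly p_{RxPlus} = 66.25 + 0.25p_{MedCo}.
Substituting the second reaction function into the first: p_{MedCo} = 61.25 + 0.25(66.25 + 0.25p_{MedCo}), which gives 0.9375p_{MedCo} = 77.8125 ⇒ p_{MedCo} = 83.
Then p_{RxPlus} = 66.25 + 0.25·83 = 87.

83, 87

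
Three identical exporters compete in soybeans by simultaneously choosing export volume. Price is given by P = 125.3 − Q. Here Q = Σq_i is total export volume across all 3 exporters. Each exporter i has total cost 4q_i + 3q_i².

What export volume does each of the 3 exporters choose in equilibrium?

12.13

A representative exporter's profit is π_i = q_i(125.3 − Q) − 4q_i − 3q_i², with Q = q_i + Σ_{j≠i} q_j.
First-order condition: 121.3 − 8q_i − Σ_{j≠i} q_j = 0.
With identical exporters, set every q_j = q: then 121.3 − 8q − 2q = 0, i.e. q = 121.3/10 = 12.13.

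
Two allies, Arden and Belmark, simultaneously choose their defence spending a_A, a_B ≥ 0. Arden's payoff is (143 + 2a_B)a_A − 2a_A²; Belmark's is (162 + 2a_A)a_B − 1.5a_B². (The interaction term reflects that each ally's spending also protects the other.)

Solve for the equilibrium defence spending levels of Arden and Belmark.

94.125, 116.75

Expanding Arden's payoff: 143a_A + 2a_Ba_A − 2a_A².
∂π/∂a_A = 143 + 2a_B − 4a_A = 0, so a_A = 35.75 + 0.5a_B.
Likewise for Belmark: a_B = 54 + (2/3)a_A.
Plugging a_B into Arden's best response: a_A = 35.75 + 0.5(54 + (2/3)a_A) ⇒ (2/3)a_A = 62.75, so a_A = 94.125.
Then a_B = 54 + (2/3)·94.125 = 116.75.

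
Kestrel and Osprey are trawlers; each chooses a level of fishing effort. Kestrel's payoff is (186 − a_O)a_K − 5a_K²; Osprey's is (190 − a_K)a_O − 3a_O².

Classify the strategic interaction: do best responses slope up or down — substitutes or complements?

strategic substitutes

Expanding Kestrel's payoff: 186a_K − a_Oa_K − 5a_K².
∂π/∂a_K = 186 − a_O − 10a_K = 0, so a_K = 18.6 − 0.1a_O.
The best-response slope da_K/da_O = −0.1 < 0: the reaction function is downward-sloping, so the choices are strategic substitutes.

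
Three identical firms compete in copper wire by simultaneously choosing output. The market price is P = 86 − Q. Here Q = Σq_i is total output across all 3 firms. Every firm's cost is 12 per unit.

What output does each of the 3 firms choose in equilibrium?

A representative firm's profit is π_i = q_i(86 − Q) − 12q_i, with Q = q_i + Σ_{j≠i} q_j.
First-order condition: 74 − 2q_i − Σ_{j≠i} q_j = 0.
Imposing symmetry (q_j = q for all j) turns Σ_{j≠i} q_j into 2q, so 74 = 4q and q = 18.5.

18.5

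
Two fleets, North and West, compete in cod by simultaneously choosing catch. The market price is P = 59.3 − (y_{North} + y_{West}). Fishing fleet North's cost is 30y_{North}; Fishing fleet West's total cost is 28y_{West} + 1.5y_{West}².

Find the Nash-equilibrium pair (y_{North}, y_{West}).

Fishing fleet North's profit: π = y_{North}(59.3 − (y_{North} + y_{West})) − 30y_{North}.
∂π/∂y_{North} = 29.3 − 2y_{North} − y_{West} = 0, so y_{North} = 14.65 − 0.5y_{West}.
For West: ∂π/∂y_{West} = 31.3 − 5y_{West} − y_{North} = 0 ⇒ y_{West} = 6.26 − 0.2y_{North}.
Solving the two reaction functions simultaneously: (1 − (−0.5)(−0.2))y_{North} = 14.65 − 0.5·6.26, so 0.9y_{North} = 11.52 and y_{North} = 12.8.
Then y_{West} = 6.26 − 0.2·12.8 = 3.7.

12.8, 3.7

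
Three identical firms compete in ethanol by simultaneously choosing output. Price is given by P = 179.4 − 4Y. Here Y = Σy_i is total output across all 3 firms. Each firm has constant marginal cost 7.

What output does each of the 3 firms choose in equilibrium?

10.775

A representative firm's profit is π_i = y_i(179.4 − 4Y) − 7y_i, with Y = y_i + Σ_{j≠i} y_j.
First-order condition: 172.4 − 8y_i − 4Σ_{j≠i} y_j = 0.
With identical firms, set every y_j = y: then 172.4 − 8y − 8y = 0, i.e. y = 172.4/16 = 10.775.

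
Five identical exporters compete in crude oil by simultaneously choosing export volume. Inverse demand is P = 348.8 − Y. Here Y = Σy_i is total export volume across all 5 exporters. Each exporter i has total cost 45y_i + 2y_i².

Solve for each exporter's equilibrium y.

A representative exporter's profit is π_i = y_i(348.8 − Y) − 45y_i − 2y_i², with Y = y_i + Σ_{j≠i} y_j.
First-order condition: 303.8 − 6y_i − Σ_{j≠i} y_j = 0.
In a symmetric equilibrium every exporter chooses the same y, so Σ_{j≠i} y_j = 4y. The condition becomes 303.8 − 10y = 0, giving y = 303.8/10 = 30.38.

30.38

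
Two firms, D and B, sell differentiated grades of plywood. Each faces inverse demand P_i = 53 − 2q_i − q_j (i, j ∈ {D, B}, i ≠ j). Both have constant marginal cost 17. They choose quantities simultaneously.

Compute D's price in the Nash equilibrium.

Firm D's profit: π = q_D(53 − 2q_D − q_B) − 17q_D.
∂π/∂q_D = 36 − 4q_D − q_B = 0 ⇒ q_D = 9 − 0.25q_B.
The game is symmetric, so in equilibrium q_B = q_D: the reaction function gives 1.25q_D = 9, hence q_D = 7.2.
P_D = 53 − 2·7.2 − 7.2 = 31.4.

31.4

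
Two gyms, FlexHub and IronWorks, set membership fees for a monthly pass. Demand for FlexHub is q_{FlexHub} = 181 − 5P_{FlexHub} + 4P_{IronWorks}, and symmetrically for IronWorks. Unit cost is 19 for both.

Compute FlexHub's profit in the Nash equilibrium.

FlexHub's profit: π = (P_{FlexHub} − 19)(181 − 5P_{FlexHub} + 4P_{IronWorks}).
∂π/∂P_{FlexHub} = 276 − 10P_{FlexHub} + 4P_{IronWorks} = 0 ⇒ P_{FlexHub} = 27.6 + 0.4P_{IronWorks}.
Setting P_{FlexHub} = P_{IronWorks} in the reaction function: P_{FlexHub} = 27.6 + 0.4P_{FlexHub}, so P_{FlexHub} = 27.6 / 0.6 = 46.
q_{FlexHub} = 181 − 5·46 + 4·46 = 135.
Profit = (46 − 19)·135 = 3645.

3645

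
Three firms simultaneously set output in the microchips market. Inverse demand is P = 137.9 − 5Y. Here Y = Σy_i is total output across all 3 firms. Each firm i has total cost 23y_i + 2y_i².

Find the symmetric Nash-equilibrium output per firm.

A representative firm's profit is π_i = y_i(137.9 − 5Y) − 23y_i − 2y_i², with Y = y_i + Σ_{j≠i} y_j.
First-order condition: 114.9 − 14y_i − 5Σ_{j≠i} y_j = 0.
With identical firms, set every y_j = y: then 114.9 − 14y − 10y = 0, i.e. y = 114.9/24 = 4.7875.

4.7875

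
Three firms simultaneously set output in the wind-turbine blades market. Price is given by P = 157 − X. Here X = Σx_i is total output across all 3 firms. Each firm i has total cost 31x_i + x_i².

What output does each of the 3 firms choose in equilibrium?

A representative firm's profit is π_i = x_i(157 − X) − 31x_i − x_i², with X = x_i + Σ_{j≠i} x_j.
First-order condition: 126 − 4x_i − Σ_{j≠i} x_j = 0.
Imposing symmetry (x_j = x for all j) turns Σ_{j≠i} x_j into 2x, so 126 = 6x and x = 21.

21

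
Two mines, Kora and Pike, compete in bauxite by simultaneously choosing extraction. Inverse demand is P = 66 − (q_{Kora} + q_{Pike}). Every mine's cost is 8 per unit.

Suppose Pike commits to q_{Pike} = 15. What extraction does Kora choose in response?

Mine Kora's profit: π = q_{Kora}(66 − (q_{Kora} + q_{Pike})) − 8q_{Kora}.
∂π/∂q_{Kora} = 58 − 2q_{Kora} − q_{Pike} = 0, so q_{Kora} = 29 − 0.5q_{Pike}.
At q_{Pike} = 15: q_{Kora} = 29 − 0.5·15 = 21.5.

21.5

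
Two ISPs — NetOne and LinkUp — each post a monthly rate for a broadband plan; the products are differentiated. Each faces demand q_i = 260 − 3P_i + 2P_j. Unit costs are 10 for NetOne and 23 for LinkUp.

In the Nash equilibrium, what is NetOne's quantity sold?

NetOne's profit: π = (P_{NetOne} − 10)(260 − 3P_{NetOne} + 2P_{LinkUp}).
∂π/∂P_{NetOne} = 290 − 6P_{NetOne} + 2P_{LinkUp} = 0 ⇒ P_{NetOne} = 145/3 + (1/3)P_{LinkUp}.
Similarly P_{LinkUp} = 329/6 + (1/3)P_{NetOne}.
Substituting the second reaction function into the first: P_{NetOne} = 145/3 + (1/3)(329/6 + (1/3)P_{NetOne}), which gives (8/9)P_{NetOne} = 1199/18 ⇒ P_{NetOne} = 74.9375.
Then P_{LinkUp} = 329/6 + (1/3)·74.9375 = 79.8125.
q_{NetOne} = 260 − 3·74.9375 + 2·79.8125 = 194.8125.

194.8125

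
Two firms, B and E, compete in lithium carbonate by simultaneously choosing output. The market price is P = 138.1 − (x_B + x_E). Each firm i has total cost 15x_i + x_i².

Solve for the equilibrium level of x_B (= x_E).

24.62

Firm B's profit: π = x_B(138.1 − (x_B + x_E)) − 15x_B − x_B².
∂π/∂x_B = 123.1 − 4x_B − x_E = 0, so x_B = 30.775 − 0.25x_E.
By symmetry x_E = x_B; substituting into the reaction function, 1.25x_B = 30.775 and x_B = 24.62.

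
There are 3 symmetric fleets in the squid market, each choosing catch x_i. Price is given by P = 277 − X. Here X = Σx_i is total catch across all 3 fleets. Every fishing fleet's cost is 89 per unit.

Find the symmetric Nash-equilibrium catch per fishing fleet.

A representative fishing fleet's profit is π_i = x_i(277 − X) − 89x_i, with X = x_i + Σ_{j≠i} x_j.
First-order condition: 188 − 2x_i − Σ_{j≠i} x_j = 0.
With identical fishing fleets, set every x_j = x: then 188 − 2x − 2x = 0, i.e. x = 188/4 = 47.

47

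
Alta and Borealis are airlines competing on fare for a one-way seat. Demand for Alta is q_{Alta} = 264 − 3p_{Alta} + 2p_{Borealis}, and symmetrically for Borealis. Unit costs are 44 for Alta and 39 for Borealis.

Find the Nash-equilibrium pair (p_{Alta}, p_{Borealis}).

Alta's profit: π = (p_{Alta} − 44)(264 − 3p_{Alta} + 2p_{Borealis}).
∂π/∂p_{Alta} = 396 − 6p_{Alta} + 2p_{Borealis} = 0 ⇒ p_{Alta} = 66 + (1/3)p_{Borealis}.
Similarly p_{Borealis} = 63.5 + (1/3)p_{Alta}.
Substituting the second reaction function into the first: p_{Alta} = 66 + (1/3)(63.5 + (1/3)p_{Alta}), which gives (8/9)p_{Alta} = 523/6 ⇒ p_{Alta} = 98.0625.
Then p_{Borealis} = 63.5 + (1/3)·98.0625 = 96.1875.

98.0625, 96.1875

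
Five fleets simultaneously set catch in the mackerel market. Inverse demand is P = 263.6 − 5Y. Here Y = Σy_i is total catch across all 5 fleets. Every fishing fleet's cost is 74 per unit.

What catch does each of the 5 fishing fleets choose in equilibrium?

A representative fishing fleet's profit is π_i = y_i(263.6 − 5Y) − 74y_i, with Y = y_i + Σ_{j≠i} y_j.
First-order condition: 189.6 − 10y_i − 5Σ_{j≠i} y_j = 0.
Imposing symmetry (y_j = y for all j) turns Σ_{j≠i} y_j into 4y, so 189.6 = 30y and y = 6.32.

6.32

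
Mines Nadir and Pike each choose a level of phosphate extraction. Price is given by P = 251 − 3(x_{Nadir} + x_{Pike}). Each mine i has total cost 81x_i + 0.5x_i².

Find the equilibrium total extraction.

34

Mine Nadir's profit: π = x_{Nadir}(251 − 3(x_{Nadir} + x_{Pike})) − 81x_{Nadir} − 0.5x_{Nadir}².
∂π/∂x_{Nadir} = 170 − 7x_{Nadir} − 3x_{Pike} = 0, so x_{Nadir} = 170/7 − (3/7)x_{Pike}.
By symmetry x_{Pike} = x_{Nadir}; substituting into the reaction function, (10/7)x_{Nadir} = 170/7 and x_{Nadir} = 17.
Total extraction: 17 + 17 = 34.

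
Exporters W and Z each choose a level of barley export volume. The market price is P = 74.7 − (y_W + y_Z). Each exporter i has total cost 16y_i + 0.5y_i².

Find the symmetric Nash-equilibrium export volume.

Exporter W's profit: π = y_W(74.7 − (y_W + y_Z)) − 16y_W − 0.5y_W².
∂π/∂y_W = 58.7 − 3y_W − y_Z = 0, so y_W = 587/30 − (1/3)y_Z.
By symmetry y_Z = y_W; substituting into the reaction function, (4/3)y_W = 587/30 and y_W = 14.675.

14.675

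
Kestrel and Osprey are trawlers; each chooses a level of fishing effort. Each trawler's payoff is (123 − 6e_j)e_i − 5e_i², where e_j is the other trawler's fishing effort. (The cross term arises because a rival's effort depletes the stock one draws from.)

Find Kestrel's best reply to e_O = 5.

Kestrel's payoff is (123 − 6e_O)e_K − 5e_K².
∂π/∂e_K = 123 − 6e_O − 10e_K = 0, so e_K = 12.3 − 0.6e_O.
At e_O = 5: e_K = 12.3 − 0.6·5 = 9.3.

9.3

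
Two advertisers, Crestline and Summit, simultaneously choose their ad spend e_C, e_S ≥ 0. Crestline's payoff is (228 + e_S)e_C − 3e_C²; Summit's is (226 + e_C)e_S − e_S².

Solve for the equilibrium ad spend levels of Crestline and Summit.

62, 144

Expanding Crestline's payoff: 228e_C + e_Se_C − 3e_C².
∂π/∂e_C = 228 + e_S − 6e_C = 0, so e_C = 38 + (1/6)e_S.
Likewise for Summit: e_S = 113 + 0.5e_C.
Plugging e_S into Crestline's best response: e_C = 38 + (1/6)(113 + 0.5e_C) ⇒ (11/12)e_C = 341/6, so e_C = 62.
Then e_S = 113 + 0.5·62 = 144.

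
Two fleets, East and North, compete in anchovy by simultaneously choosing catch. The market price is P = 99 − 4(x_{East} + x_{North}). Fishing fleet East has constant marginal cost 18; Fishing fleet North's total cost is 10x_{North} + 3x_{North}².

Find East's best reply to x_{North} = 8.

6.125

Fishing fleet East's profit: π = x_{East}(99 − 4(x_{East} + x_{North})) − 18x_{East}.
∂π/∂x_{East} = 81 − 8x_{East} − 4x_{North} = 0, so x_{East} = 10.125 − 0.5x_{North}.
At x_{North} = 8: x_{East} = 10.125 − 0.5·8 = 6.125.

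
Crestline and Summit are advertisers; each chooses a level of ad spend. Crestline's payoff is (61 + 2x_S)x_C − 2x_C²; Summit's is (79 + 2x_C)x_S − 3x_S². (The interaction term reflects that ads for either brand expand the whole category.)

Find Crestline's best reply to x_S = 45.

37.75

Expanding Crestline's payoff: 61x_C + 2x_Sx_C − 2x_C².
∂π/∂x_C = 61 + 2x_S − 4x_C = 0, so x_C = 15.25 + 0.5x_S.
At x_S = 45: x_C = 15.25 + 0.5·45 = 37.75.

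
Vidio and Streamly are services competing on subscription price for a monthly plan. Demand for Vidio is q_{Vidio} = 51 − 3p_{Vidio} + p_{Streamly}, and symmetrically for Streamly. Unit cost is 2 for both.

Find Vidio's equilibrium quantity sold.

28.2

Vidio's profit: π = (p_{Vidio} − 2)(51 − 3p_{Vidio} + p_{Streamly}).
∂π/∂p_{Vidio} = 57 − 6p_{Vidio} + p_{Streamly} = 0 ⇒ p_{Vidio} = 9.5 + (1/6)p_{Streamly}.
By symmetry p_{Streamly} = p_{Vidio}; substituting into the reaction function, (5/6)p_{Vidio} = 9.5 and p_{Vidio} = 11.4.
q_{Vidio} = 51 − 3·11.4 + 11.4 = 28.2.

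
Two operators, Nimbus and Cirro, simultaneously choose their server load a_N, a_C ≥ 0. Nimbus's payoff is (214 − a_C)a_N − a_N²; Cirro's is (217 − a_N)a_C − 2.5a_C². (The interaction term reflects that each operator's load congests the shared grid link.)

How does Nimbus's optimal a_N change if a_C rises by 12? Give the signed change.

-6

Expanding Nimbus's payoff: 214a_N − a_Ca_N − a_N².
∂π/∂a_N = 214 − a_C − 2a_N = 0, so a_N = 107 − 0.5a_C.
The reaction-function slope is −0.5, so a 12-unit rise in a_C moves a_N by −0.5 × 12 = −6. Nimbus's best response falls — the actions are strategic substitutes.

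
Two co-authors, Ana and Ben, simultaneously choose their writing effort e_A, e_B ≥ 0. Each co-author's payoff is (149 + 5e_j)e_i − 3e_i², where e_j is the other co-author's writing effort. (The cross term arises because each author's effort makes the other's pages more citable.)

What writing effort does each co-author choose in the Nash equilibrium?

Ana's payoff is (149 + 5e_B)e_A − 3e_A².
∂π/∂e_A = 149 + 5e_B − 6e_A = 0, so e_A = 149/6 + (5/6)e_B.
The game is symmetric, so in equilibrium e_B = e_A: the reaction function gives (1/6)e_A = 149/6, hence e_A = 149.

149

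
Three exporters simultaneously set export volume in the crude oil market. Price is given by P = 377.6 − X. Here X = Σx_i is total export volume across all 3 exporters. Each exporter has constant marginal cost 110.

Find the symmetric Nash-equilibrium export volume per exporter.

66.9

A representative exporter's profit is π_i = x_i(377.6 − X) − 110x_i, with X = x_i + Σ_{j≠i} x_j.
First-order condition: 267.6 − 2x_i − Σ_{j≠i} x_j = 0.
Imposing symmetry (x_j = x for all j) turns Σ_{j≠i} x_j into 2x, so 267.6 = 4x and x = 66.9.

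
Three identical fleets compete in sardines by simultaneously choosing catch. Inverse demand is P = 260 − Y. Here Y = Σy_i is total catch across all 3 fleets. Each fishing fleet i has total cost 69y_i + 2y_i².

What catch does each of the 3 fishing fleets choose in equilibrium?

23.875

A representative fishing fleet's profit is π_i = y_i(260 − Y) − 69y_i − 2y_i², with Y = y_i + Σ_{j≠i} y_j.
First-order condition: 191 − 6y_i − Σ_{j≠i} y_j = 0.
In a symmetric equilibrium every fishing fleet chooses the same y, so Σ_{j≠i} y_j = 2y. The condition becomes 191 − 8y = 0, giving y = 191/8 = 23.875.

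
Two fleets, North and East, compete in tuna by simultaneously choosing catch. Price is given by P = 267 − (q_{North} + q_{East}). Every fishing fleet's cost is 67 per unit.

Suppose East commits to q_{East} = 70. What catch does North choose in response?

65

Fishing fleet North's profit: π = q_{North}(267 − (q_{North} + q_{East})) − 67q_{North}.
∂π/∂q_{North} = 200 − 2q_{North} − q_{East} = 0, so q_{North} = 100 − 0.5q_{East}.
At q_{East} = 70: q_{North} = 100 − 0.5·70 = 65.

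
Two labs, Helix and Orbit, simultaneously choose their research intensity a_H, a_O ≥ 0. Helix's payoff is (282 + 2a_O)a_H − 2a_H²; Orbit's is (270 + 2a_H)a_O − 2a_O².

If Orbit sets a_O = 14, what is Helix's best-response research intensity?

77.5

Expanding Helix's payoff: 282a_H + 2a_Oa_H − 2a_H².
∂π/∂a_H = 282 + 2a_O − 4a_H = 0, so a_H = 70.5 + 0.5a_O.
At a_O = 14: a_H = 70.5 + 0.5·14 = 77.5.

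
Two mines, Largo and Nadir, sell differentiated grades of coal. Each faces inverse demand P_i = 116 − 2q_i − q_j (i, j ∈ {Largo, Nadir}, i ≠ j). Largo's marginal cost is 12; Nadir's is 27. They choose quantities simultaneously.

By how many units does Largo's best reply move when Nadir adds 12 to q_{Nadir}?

Mine Largo's profit: π = q_{Largo}(116 − 2q_{Largo} − q_{Nadir}) − 12q_{Largo}.
∂π/∂q_{Largo} = 104 − 4q_{Largo} − q_{Nadir} = 0 ⇒ q_{Largo} = 26 − 0.25q_{Nadir}.
The reaction-function slope is −0.25, so a 12-unit rise in q_{Nadir} moves q_{Largo} by −0.25 × 12 = −3. Largo's best response falls — the actions are strategic substitutes.

-3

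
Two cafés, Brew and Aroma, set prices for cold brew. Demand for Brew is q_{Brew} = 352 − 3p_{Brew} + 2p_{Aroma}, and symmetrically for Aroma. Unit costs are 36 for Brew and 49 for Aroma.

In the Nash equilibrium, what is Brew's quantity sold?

Brew's profit: π = (p_{Brew} − 36)(352 − 3p_{Brew} + 2p_{Aroma}).
∂π/∂p_{Brew} = 460 − 6p_{Brew} + 2p_{Aroma} = 0 ⇒ p_{Brew} = 230/3 + (1/3)p_{Aroma}.
Similarly p_{Aroma} = 499/6 + (1/3)p_{Brew}.
Solving the two reaction functions simultaneously: (1 − (1/3)(1/3))p_{Brew} = 230/3 + (1/3)·(499/6), so (8/9)p_{Brew} = 1879/18 and p_{Brew} = 117.4375.
Then p_{Aroma} = 499/6 + (1/3)·117.4375 = 122.3125.
q_{Brew} = 352 − 3·117.4375 + 2·122.3125 = 244.3125.

244.3125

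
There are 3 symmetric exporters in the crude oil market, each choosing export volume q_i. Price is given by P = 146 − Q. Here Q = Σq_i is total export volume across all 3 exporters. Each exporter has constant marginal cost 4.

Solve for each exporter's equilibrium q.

A representative exporter's profit is π_i = q_i(146 − Q) − 4q_i, with Q = q_i + Σ_{j≠i} q_j.
First-order condition: 142 − 2q_i − Σ_{j≠i} q_j = 0.
In a symmetric equilibrium every exporter chooses the same q, so Σ_{j≠i} q_j = 2q. The condition becomes 142 − 4q = 0, giving q = 142/4 = 35.5.

35.5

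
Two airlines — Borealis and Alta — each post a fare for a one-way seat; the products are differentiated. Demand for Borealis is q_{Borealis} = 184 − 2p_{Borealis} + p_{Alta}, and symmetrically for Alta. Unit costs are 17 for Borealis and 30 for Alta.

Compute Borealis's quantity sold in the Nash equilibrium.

Borealis's profit: π = (p_{Borealis} − 17)(184 − 2p_{Borealis} + p_{Alta}).
∂π/∂p_{Borealis} = 218 − 4p_{Borealis} + p_{Alta} = 0 ⇒ p_{Borealis} = 54.5 + 0.25p_{Alta}.
Similarly p_{Alta} = 61 + 0.25p_{Borealis}.
Plugging p_{Alta} into Borealis's best response: p_{Borealis} = 54.5 + 0.25(61 + 0.25p_{Borealis}) ⇒ 0.9375p_{Borealis} = 69.75, so p_{Borealis} = 74.4.
Then p_{Alta} = 61 + 0.25·74.4 = 79.6.
q_{Borealis} = 184 − 2·74.4 + 79.6 = 114.8.

114.8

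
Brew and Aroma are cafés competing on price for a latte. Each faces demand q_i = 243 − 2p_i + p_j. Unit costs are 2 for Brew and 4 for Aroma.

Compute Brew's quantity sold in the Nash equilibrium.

Brew's profit: π = (p_{Brew} − 2)(243 − 2p_{Brew} + p_{Aroma}).
∂π/∂p_{Brew} = 247 − 4p_{Brew} + p_{Aroma} = 0 ⇒ p_{Brew} = 61.75 + 0.25p_{Aroma}.
Similarly p_{Aroma} = 62.75 + 0.25p_{Brew}.
Solving the two reaction functions simultaneously: (1 − (0.25)(0.25))p_{Brew} = 61.75 + 0.25·62.75, so 0.9375p_{Brew} = 77.4375 and p_{Brew} = 82.6.
Then p_{Aroma} = 62.75 + 0.25·82.6 = 83.4.
q_{Brew} = 243 − 2·82.6 + 83.4 = 161.2.

161.2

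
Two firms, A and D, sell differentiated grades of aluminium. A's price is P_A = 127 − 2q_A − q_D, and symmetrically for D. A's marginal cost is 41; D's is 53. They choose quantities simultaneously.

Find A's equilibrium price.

77

Firm A's profit: π = q_A(127 − 2q_A − q_D) − 41q_A.
∂π/∂q_A = 86 − 4q_A − q_D = 0 ⇒ q_A = 21.5 − 0.25q_D.
Similarly q_D = 18.5 − 0.25q_A.
Solving the two reaction functions simultaneously: (1 − (−0.25)(−0.25))q_A = 21.5 − 0.25·18.5, so 0.9375q_A = 16.875 and q_A = 18.
Then q_D = 18.5 − 0.25·18 = 14.
P_A = 127 − 2·18 − 14 = 77.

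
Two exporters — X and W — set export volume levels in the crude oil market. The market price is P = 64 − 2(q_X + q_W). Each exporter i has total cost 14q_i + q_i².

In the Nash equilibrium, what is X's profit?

117.1875

Exporter X's profit: π = q_X(64 − 2(q_X + q_W)) − 14q_X − q_X².
∂π/∂q_X = 50 − 6q_X − 2q_W = 0, so q_X = 25/3 − (1/3)q_W.
The game is symmetric, so in equilibrium q_W = q_X: the reaction function gives (4/3)q_X = 25/3, hence q_X = 6.25.
Price P = 64 − 2·12.5 = 39.
X's profit: (39 − 14)·6.25 − (6.25)² = 117.1875.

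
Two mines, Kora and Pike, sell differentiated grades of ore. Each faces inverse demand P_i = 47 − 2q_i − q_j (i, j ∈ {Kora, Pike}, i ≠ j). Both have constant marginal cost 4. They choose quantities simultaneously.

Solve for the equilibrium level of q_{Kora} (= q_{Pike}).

Mine Kora's profit: π = q_{Kora}(47 − 2q_{Kora} − q_{Pike}) − 4q_{Kora}.
∂π/∂q_{Kora} = 43 − 4q_{Kora} − q_{Pike} = 0 ⇒ q_{Kora} = 10.75 − 0.25q_{Pike}.
The game is symmetric, so in equilibrium q_{Pike} = q_{Kora}: the reaction function gives 1.25q_{Kora} = 10.75, hence q_{Kora} = 8.6.

8.6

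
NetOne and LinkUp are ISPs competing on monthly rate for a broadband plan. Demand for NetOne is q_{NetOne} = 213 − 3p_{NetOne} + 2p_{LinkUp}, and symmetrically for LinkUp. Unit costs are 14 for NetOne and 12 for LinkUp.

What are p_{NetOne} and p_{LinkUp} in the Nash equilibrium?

NetOne's profit: π = (p_{NetOne} − 14)(213 − 3p_{NetOne} + 2p_{LinkUp}).
∂π/∂p_{NetOne} = 255 − 6p_{NetOne} + 2p_{LinkUp} = 0 ⇒ p_{NetOne} = 42.5 + (1/3)p_{LinkUp}.
Similarly p_{LinkUp} = 41.5 + (1/3)p_{NetOne}.
Plugging p_{LinkUp} into NetOne's best response: p_{NetOne} = 42.5 + (1/3)(41.5 + (1/3)p_{NetOne}) ⇒ (8/9)p_{NetOne} = 169/3, so p_{NetOne} = 63.375.
Then p_{LinkUp} = 41.5 + (1/3)·63.375 = 62.625.

63.375, 62.625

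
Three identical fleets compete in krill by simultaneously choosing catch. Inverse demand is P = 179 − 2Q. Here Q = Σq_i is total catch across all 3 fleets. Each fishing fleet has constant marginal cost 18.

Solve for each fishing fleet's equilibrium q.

20.125

A representative fishing fleet's profit is π_i = q_i(179 − 2Q) − 18q_i, with Q = q_i + Σ_{j≠i} q_j.
First-order condition: 161 − 4q_i − 2Σ_{j≠i} q_j = 0.
With identical fishing fleets, set every q_j = q: then 161 − 4q − 4q = 0, i.e. q = 161/8 = 20.125.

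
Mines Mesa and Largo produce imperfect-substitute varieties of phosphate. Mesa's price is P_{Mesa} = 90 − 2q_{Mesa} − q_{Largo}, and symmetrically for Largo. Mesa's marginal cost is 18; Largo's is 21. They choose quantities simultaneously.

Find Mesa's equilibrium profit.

426.32

Mine Mesa's profit: π = q_{Mesa}(90 − 2q_{Mesa} − q_{Largo}) − 18q_{Mesa}.
∂π/∂q_{Mesa} = 72 − 4q_{Mesa} − q_{Largo} = 0 ⇒ q_{Mesa} = 18 − 0.25q_{Largo}.
Similarly q_{Largo} = 17.25 − 0.25q_{Mesa}.
Solving the two reaction functions simultaneously: (1 − (−0.25)(−0.25))q_{Mesa} = 18 − 0.25·17.25, so 0.9375q_{Mesa} = 13.6875 and q_{Mesa} = 14.6.
Then q_{Largo} = 17.25 − 0.25·14.6 = 13.6.
P_{Mesa} = 90 − 2·14.6 − 13.6 = 47.2.
Profit = (47.2 − 18)·14.6 = 426.32.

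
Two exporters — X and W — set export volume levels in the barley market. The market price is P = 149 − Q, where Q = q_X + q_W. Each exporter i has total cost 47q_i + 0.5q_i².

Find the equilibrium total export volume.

51

Exporter X's profit: π = q_X(149 − (q_X + q_W)) − 47q_X − 0.5q_X².
∂π/∂q_X = 102 − 3q_X − q_W = 0, so q_X = 34 − (1/3)q_W.
The game is symmetric, so in equilibrium q_W = q_X: the reaction function gives (4/3)q_X = 34, hence q_X = 25.5.
Total export volume: 25.5 + 25.5 = 51.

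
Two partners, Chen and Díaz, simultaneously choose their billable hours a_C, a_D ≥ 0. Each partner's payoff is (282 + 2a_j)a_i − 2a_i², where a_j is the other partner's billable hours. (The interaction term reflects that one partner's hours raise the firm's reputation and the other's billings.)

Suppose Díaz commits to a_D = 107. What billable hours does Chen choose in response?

124

Chen's payoff is (282 + 2a_D)a_C − 2a_C².
∂π/∂a_C = 282 + 2a_D − 4a_C = 0, so a_C = 70.5 + 0.5a_D.
At a_D = 107: a_C = 70.5 + 0.5·107 = 124.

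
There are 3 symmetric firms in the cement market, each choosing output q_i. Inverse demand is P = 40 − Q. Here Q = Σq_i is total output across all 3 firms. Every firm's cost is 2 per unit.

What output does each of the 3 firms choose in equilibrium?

9.5

A representative firm's profit is π_i = q_i(40 − Q) − 2q_i, with Q = q_i + Σ_{j≠i} q_j.
First-order condition: 38 − 2q_i − Σ_{j≠i} q_j = 0.
With identical firms, set every q_j = q: then 38 − 2q − 2q = 0, i.e. q = 38/4 = 9.5.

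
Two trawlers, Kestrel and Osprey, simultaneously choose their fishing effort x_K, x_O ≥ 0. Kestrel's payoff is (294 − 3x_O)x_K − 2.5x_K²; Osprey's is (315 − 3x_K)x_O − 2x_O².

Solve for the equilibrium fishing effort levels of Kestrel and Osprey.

21, 63

Expanding Kestrel's payoff: 294x_K − 3x_Ox_K − 2.5x_K².
∂π/∂x_K = 294 − 3x_O − 5x_K = 0, so x_K = 58.8 − 0.6x_O.
Likewise for Osprey: x_O = 78.75 − 0.75x_K.
Substituting the second reaction function into the first: x_K = 58.8 − 0.6(78.75 − 0.75x_K), which gives 0.55x_K = 11.55 ⇒ x_K = 21.
Then x_O = 78.75 − 0.75·21 = 63.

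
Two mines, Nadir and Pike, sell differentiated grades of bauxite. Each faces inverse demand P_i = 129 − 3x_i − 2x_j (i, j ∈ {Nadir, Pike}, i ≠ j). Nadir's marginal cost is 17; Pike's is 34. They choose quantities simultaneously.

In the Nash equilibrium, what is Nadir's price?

Mine Nadir's profit: π = x_{Nadir}(129 − 3x_{Nadir} − 2x_{Pike}) − 17x_{Nadir}.
∂π/∂x_{Nadir} = 112 − 6x_{Nadir} − 2x_{Pike} = 0 ⇒ x_{Nadir} = 56/3 − (1/3)x_{Pike}.
Similarly x_{Pike} = 95/6 − (1/3)x_{Nadir}.
Substituting the second reaction function into the first: x_{Nadir} = 56/3 − (1/3)(95/6 − (1/3)x_{Nadir}), which gives (8/9)x_{Nadir} = 241/18 ⇒ x_{Nadir} = 15.0625.
Then x_{Pike} = 95/6 − (1/3)·15.0625 = 10.8125.
P_{Nadir} = 129 − 3·15.0625 − 2·10.8125 = 62.1875.

62.1875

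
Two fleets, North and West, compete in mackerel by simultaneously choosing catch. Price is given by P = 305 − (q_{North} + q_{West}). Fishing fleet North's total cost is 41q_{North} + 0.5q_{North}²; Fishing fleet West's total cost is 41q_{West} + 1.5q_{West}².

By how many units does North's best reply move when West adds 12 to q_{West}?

Fishing fleet North's profit: π = q_{North}(305 − (q_{North} + q_{West})) − 41q_{North} − 0.5q_{North}².
∂π/∂q_{North} = 264 − 3q_{North} − q_{West} = 0, so q_{North} = 88 − (1/3)q_{West}.
The reaction-function slope is −1/3, so a 12-unit rise in q_{West} moves q_{North} by −1/3 × 12 = −4. North's best response falls — the actions are strategic substitutes.

-4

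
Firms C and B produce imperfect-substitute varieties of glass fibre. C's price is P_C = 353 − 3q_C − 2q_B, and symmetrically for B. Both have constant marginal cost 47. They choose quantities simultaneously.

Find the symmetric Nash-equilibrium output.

Firm C's profit: π = q_C(353 − 3q_C − 2q_B) − 47q_C.
∂π/∂q_C = 306 − 6q_C − 2q_B = 0 ⇒ q_C = 51 − (1/3)q_B.
The game is symmetric, so in equilibrium q_B = q_C: the reaction function gives (4/3)q_C = 51, hence q_C = 38.25.

38.25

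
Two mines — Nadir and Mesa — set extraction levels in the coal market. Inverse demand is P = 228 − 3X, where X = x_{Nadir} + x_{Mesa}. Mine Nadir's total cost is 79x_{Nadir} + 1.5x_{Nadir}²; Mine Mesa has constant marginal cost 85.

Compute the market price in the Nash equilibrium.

Mine Nadir's profit: π = x_{Nadir}(228 − 3(x_{Nadir} + x_{Mesa})) − 79x_{Nadir} − 1.5x_{Nadir}².
∂π/∂x_{Nadir} = 149 − 9x_{Nadir} − 3x_{Mesa} = 0, so x_{Nadir} = 149/9 − (1/3)x_{Mesa}.
For Mesa: ∂π/∂x_{Mesa} = 143 − 6x_{Mesa} − 3x_{Nadir} = 0 ⇒ x_{Mesa} = 143/6 − 0.5x_{Nadir}.
Substituting the second reaction function into the first: x_{Nadir} = 149/9 − (1/3)(143/6 − 0.5x_{Nadir}), which gives (5/6)x_{Nadir} = 155/18 ⇒ x_{Nadir} = 31/3.
Then x_{Mesa} = 143/6 − 0.5·(31/3) = 56/3.
Equilibrium price: P = 228 − 3·29 = 141.

141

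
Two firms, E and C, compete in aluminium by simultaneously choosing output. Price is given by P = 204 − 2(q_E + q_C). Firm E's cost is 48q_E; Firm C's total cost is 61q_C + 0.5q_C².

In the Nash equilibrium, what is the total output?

47.125

Firm E's profit: π = q_E(204 − 2(q_E + q_C)) − 48q_E.
∂π/∂q_E = 156 − 4q_E − 2q_C = 0, so q_E = 39 − 0.5q_C.
For C: ∂π/∂q_C = 143 − 5q_C − 2q_E = 0 ⇒ q_C = 28.6 − 0.4q_E.
Substituting the second reaction function into the first: q_E = 39 − 0.5(28.6 − 0.4q_E), which gives 0.8q_E = 24.7 ⇒ q_E = 30.875.
Then q_C = 28.6 − 0.4·30.875 = 16.25.
Total output: 30.875 + 16.25 = 47.125.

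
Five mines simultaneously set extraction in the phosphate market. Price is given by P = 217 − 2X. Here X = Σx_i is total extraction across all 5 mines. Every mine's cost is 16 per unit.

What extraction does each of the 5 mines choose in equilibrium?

16.75

A representative mine's profit is π_i = x_i(217 − 2X) − 16x_i, with X = x_i + Σ_{j≠i} x_j.
First-order condition: 201 − 4x_i − 2Σ_{j≠i} x_j = 0.
Imposing symmetry (x_j = x for all j) turns Σ_{j≠i} x_j into 4x, so 201 = 12x and x = 16.75.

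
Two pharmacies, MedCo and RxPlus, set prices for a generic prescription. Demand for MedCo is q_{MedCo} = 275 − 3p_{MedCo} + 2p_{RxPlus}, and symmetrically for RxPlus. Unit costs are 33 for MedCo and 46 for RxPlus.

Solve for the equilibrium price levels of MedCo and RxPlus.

95.9375, 100.8125

MedCo's profit: π = (p_{MedCo} − 33)(275 − 3p_{MedCo} + 2p_{RxPlus}).
∂π/∂p_{MedCo} = 374 − 6p_{MedCo} + 2p_{RxPlus} = 0 ⇒ p_{MedCo} = 187/3 + (1/3)p_{RxPlus}.
Similarly p_{RxPlus} = 413/6 + (1/3)p_{MedCo}.
Solving the two reaction functions simultaneously: (1 − (1/3)(1/3))p_{MedCo} = 187/3 + (1/3)·(413/6), so (8/9)p_{MedCo} = 1535/18 and p_{MedCo} = 95.9375.
Then p_{RxPlus} = 413/6 + (1/3)·95.9375 = 100.8125.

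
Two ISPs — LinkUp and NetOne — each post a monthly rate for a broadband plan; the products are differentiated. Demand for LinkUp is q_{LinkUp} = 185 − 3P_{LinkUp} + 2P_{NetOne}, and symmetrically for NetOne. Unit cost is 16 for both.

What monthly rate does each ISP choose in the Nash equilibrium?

LinkUp's profit: π = (P_{LinkUp} − 16)(185 − 3P_{LinkUp} + 2P_{NetOne}).
∂π/∂P_{LinkUp} = 233 − 6P_{LinkUp} + 2P_{NetOne} = 0 ⇒ P_{LinkUp} = 233/6 + (1/3)P_{NetOne}.
Setting P_{LinkUp} = P_{NetOne} in the reaction function: P_{LinkUp} = 233/6 + (1/3)P_{LinkUp}, so P_{LinkUp} = (233/6) / (2/3) = 58.25.

58.25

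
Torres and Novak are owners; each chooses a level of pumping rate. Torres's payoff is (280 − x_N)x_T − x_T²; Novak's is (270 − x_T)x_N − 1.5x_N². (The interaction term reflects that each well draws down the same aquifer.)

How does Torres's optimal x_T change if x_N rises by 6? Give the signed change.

-3

Expanding Torres's payoff: 280x_T − x_Nx_T − x_T².
∂π/∂x_T = 280 − x_N − 2x_T = 0, so x_T = 140 − 0.5x_N.
The reaction-function slope is −0.5, so a 6-unit rise in x_N moves x_T by −0.5 × 6 = −3. Torres's best response falls — the actions are strategic substitutes.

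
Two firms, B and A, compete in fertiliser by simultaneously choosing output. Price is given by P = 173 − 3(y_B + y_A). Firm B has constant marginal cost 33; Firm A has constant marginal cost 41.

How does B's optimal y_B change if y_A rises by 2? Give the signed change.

Firm B's profit: π = y_B(173 − 3(y_B + y_A)) − 33y_B.
∂π/∂y_B = 140 − 6y_B − 3y_A = 0, so y_B = 70/3 − 0.5y_A.
The reaction-function slope is −0.5, so a 2-unit rise in y_A moves y_B by −0.5 × 2 = −1. B's best response falls — the actions are strategic substitutes.

-1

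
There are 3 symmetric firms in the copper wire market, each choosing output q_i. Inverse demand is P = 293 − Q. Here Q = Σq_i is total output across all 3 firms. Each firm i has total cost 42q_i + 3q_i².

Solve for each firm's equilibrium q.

25.1

A representative firm's profit is π_i = q_i(293 − Q) − 42q_i − 3q_i², with Q = q_i + Σ_{j≠i} q_j.
First-order condition: 251 − 8q_i − Σ_{j≠i} q_j = 0.
With identical firms, set every q_j = q: then 251 − 8q − 2q = 0, i.e. q = 251/10 = 25.1.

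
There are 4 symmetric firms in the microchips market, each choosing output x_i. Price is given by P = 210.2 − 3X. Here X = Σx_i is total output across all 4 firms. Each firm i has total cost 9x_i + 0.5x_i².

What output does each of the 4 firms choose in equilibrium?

A representative firm's profit is π_i = x_i(210.2 − 3X) − 9x_i − 0.5x_i², with X = x_i + Σ_{j≠i} x_j.
First-order condition: 201.2 − 7x_i − 3Σ_{j≠i} x_j = 0.
With identical firms, set every x_j = x: then 201.2 − 7x − 9x = 0, i.e. x = 201.2/16 = 12.575.

12.575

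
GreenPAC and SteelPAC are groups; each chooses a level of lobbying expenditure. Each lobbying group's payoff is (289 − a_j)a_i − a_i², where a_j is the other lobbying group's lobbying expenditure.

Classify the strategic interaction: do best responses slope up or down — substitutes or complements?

strategic substitutes

GreenPAC's payoff is (289 − a_S)a_G − a_G².
∂π/∂a_G = 289 − a_S − 2a_G = 0, so a_G = 144.5 − 0.5a_S.
The best-response slope da_G/da_S = −0.5 < 0: the reaction function is downward-sloping, so the choices are strategic substitutes.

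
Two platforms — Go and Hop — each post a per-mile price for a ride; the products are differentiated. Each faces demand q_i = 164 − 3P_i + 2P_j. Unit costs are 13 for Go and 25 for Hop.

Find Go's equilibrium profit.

Go's profit: π = (P_{Go} − 13)(164 − 3P_{Go} + 2P_{Hop}).
∂π/∂P_{Go} = 203 − 6P_{Go} + 2P_{Hop} = 0 ⇒ P_{Go} = 203/6 + (1/3)P_{Hop}.
Similarly P_{Hop} = 239/6 + (1/3)P_{Go}.
Substituting the second reaction function into the first: P_{Go} = 203/6 + (1/3)(239/6 + (1/3)P_{Go}), which gives (8/9)P_{Go} = 424/9 ⇒ P_{Go} = 53.
Then P_{Hop} = 239/6 + (1/3)·53 = 57.5.
q_{Go} = 164 − 3·53 + 2·57.5 = 120.
Profit = (53 − 13)·120 = 4800.

4800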